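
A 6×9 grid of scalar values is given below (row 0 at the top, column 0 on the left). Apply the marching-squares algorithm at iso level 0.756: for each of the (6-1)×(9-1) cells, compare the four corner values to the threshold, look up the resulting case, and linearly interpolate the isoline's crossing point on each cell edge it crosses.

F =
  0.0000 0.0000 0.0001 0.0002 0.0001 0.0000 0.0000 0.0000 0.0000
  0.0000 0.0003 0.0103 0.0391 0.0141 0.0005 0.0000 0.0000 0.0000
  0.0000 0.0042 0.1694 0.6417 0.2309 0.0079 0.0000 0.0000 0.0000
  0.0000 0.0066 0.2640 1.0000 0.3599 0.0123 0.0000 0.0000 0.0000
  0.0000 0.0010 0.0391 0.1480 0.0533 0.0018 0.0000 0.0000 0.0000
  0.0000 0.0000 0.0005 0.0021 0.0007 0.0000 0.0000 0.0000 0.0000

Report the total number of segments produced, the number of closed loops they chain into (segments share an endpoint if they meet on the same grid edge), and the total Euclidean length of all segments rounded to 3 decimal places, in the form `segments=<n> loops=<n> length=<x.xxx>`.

segments=4 loops=1 length=2.453

cell (2,2): code 0100 → (2.319,3.000)–(3.000,2.668)
cell (2,3): code 1000 → (3.000,3.381)–(2.319,3.000)
cell (3,2): code 0010 → (3.000,2.668)–(3.286,3.000)
cell (3,3): code 0001 → (3.286,3.000)–(3.000,3.381)
total: 4 segments, chained into 1 closed loop(s), length Σ = 2.452698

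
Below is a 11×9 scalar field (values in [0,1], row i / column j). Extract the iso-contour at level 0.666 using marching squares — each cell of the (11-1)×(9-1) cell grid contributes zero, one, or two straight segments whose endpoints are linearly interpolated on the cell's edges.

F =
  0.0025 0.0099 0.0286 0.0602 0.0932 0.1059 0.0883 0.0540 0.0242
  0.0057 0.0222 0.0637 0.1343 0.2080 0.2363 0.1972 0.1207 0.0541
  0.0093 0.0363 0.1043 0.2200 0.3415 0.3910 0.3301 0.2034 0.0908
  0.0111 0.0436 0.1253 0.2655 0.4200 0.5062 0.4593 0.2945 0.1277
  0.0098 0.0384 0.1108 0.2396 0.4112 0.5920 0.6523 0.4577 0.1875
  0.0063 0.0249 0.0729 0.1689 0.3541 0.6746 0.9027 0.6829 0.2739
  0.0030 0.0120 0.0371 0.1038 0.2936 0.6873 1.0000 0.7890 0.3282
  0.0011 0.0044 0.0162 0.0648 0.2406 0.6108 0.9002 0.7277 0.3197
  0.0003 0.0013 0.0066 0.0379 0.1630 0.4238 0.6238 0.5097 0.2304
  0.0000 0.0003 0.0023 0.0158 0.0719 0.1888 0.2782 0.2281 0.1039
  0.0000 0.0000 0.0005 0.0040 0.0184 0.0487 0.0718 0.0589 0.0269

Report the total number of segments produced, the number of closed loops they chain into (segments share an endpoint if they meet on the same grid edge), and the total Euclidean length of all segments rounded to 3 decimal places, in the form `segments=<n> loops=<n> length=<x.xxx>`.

segments=12 loops=1 length=9.529

cell (4,4): code 0100 → (4.896,5.000)–(5.000,4.973)
cell (4,5): code 1100 → (4.055,6.000)–(4.896,5.000)
cell (4,6): code 1100 → (4.925,7.000)–(4.055,6.000)
cell (4,7): code 1000 → (5.000,7.041)–(4.925,7.000)
cell (5,4): code 0110 → (5.000,4.973)–(6.000,4.946)
cell (5,7): code 1001 → (6.000,7.267)–(5.000,7.041)
cell (6,4): code 0010 → (6.000,4.946)–(6.278,5.000)
cell (6,5): code 0111 → (6.278,5.000)–(7.000,5.191)
cell (6,7): code 1001 → (7.000,7.151)–(6.000,7.267)
cell (7,5): code 0010 → (7.000,5.191)–(7.847,6.000)
cell (7,6): code 0011 → (7.847,6.000)–(7.283,7.000)
cell (7,7): code 0001 → (7.283,7.000)–(7.000,7.151)
total: 12 segments, chained into 1 closed loop(s), length Σ = 9.528550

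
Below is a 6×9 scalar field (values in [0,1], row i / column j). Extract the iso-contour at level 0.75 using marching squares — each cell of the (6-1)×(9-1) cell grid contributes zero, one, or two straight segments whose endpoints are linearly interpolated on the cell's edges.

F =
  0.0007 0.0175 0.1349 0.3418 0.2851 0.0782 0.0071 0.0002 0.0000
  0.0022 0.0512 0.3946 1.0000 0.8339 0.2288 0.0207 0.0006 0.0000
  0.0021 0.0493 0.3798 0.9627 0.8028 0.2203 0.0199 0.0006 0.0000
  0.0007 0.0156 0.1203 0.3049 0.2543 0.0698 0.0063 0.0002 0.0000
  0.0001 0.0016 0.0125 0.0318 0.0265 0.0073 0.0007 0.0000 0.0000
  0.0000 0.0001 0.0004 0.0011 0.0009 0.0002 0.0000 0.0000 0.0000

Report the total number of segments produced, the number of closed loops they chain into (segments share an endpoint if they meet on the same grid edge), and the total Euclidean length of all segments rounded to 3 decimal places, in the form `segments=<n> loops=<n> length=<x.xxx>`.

segments=8 loops=1 length=5.440

cell (0,2): code 0100 → (0.620,3.000)–(1.000,2.587)
cell (0,3): code 1100 → (0.847,4.000)–(0.620,3.000)
cell (0,4): code 1000 → (1.000,4.139)–(0.847,4.000)
cell (1,2): code 0110 → (1.000,2.587)–(2.000,2.635)
cell (1,4): code 1001 → (2.000,4.091)–(1.000,4.139)
cell (2,2): code 0010 → (2.000,2.635)–(2.323,3.000)
cell (2,3): code 0011 → (2.323,3.000)–(2.096,4.000)
cell (2,4): code 0001 → (2.096,4.000)–(2.000,4.091)
total: 8 segments, chained into 1 closed loop(s), length Σ = 5.440425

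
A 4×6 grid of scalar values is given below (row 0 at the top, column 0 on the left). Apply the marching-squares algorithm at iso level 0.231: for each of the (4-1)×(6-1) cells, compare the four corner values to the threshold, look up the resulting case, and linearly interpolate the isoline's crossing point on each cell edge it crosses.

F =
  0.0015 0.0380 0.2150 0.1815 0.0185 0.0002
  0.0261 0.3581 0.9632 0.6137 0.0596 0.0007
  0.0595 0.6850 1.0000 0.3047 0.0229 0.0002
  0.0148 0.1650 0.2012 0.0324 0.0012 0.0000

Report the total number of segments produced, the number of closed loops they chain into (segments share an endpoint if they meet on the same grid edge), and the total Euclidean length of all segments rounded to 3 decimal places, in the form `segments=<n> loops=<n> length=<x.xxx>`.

segments=10 loops=1 length=9.713

cell (0,0): code 0100 → (0.603,1.000)–(1.000,0.617)
cell (0,1): code 1100 → (0.021,2.000)–(0.603,1.000)
cell (0,2): code 1100 → (0.115,3.000)–(0.021,2.000)
cell (0,3): code 1000 → (1.000,3.691)–(0.115,3.000)
cell (1,0): code 0110 → (1.000,0.617)–(2.000,0.274)
cell (1,3): code 1001 → (2.000,3.262)–(1.000,3.691)
cell (2,0): code 0010 → (2.000,0.274)–(2.873,1.000)
cell (2,1): code 0011 → (2.873,1.000)–(2.963,2.000)
cell (2,2): code 0011 → (2.963,2.000)–(2.271,3.000)
cell (2,3): code 0001 → (2.271,3.000)–(2.000,3.262)
total: 10 segments, chained into 1 closed loop(s), length Σ = 9.712911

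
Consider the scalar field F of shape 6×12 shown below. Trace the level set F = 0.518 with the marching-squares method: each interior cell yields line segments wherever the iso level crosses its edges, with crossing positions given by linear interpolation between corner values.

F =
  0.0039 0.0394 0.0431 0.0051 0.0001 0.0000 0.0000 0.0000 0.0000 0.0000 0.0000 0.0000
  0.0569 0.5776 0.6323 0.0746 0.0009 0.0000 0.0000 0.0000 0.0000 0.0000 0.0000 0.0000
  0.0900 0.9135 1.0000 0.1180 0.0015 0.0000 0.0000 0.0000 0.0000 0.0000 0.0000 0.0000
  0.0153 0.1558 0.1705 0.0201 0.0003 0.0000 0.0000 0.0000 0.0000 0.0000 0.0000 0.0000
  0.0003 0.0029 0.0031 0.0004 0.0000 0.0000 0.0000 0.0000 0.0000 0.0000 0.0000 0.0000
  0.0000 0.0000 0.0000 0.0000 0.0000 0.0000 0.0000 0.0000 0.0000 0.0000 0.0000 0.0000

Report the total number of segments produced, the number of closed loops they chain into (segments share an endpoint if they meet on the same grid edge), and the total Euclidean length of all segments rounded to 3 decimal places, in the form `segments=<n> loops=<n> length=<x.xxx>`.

segments=8 loops=1 length=6.075

cell (0,0): code 0100 → (0.889,1.000)–(1.000,0.886)
cell (0,1): code 1100 → (0.806,2.000)–(0.889,1.000)
cell (0,2): code 1000 → (1.000,2.205)–(0.806,2.000)
cell (1,0): code 0110 → (1.000,0.886)–(2.000,0.520)
cell (1,2): code 1001 → (2.000,2.546)–(1.000,2.205)
cell (2,0): code 0010 → (2.000,0.520)–(2.522,1.000)
cell (2,1): code 0011 → (2.522,1.000)–(2.581,2.000)
cell (2,2): code 0001 → (2.581,2.000)–(2.000,2.546)
total: 8 segments, chained into 1 closed loop(s), length Σ = 6.075174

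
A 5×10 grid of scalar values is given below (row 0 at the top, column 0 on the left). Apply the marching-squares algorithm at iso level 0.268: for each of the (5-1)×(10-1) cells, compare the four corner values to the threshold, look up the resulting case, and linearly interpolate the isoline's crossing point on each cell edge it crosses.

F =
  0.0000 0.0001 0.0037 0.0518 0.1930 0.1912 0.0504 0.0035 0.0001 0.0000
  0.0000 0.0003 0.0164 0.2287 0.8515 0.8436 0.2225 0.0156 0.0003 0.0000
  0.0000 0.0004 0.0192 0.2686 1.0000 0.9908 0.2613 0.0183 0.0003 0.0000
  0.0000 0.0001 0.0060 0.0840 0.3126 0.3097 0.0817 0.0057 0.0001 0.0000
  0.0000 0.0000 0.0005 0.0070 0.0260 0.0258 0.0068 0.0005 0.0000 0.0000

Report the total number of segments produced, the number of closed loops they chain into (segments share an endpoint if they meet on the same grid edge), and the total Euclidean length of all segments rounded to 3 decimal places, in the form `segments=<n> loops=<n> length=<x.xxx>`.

cell (0,3): code 0100 → (0.114,4.000)–(1.000,3.063)
cell (0,4): code 1100 → (0.118,5.000)–(0.114,4.000)
cell (0,5): code 1000 → (1.000,5.927)–(0.118,5.000)
cell (1,2): code 0100 → (1.985,3.000)–(2.000,2.998)
cell (1,3): code 1110 → (1.000,3.063)–(1.985,3.000)
cell (1,5): code 1001 → (2.000,5.991)–(1.000,5.927)
cell (2,2): code 0010 → (2.000,2.998)–(2.003,3.000)
cell (2,3): code 0111 → (2.003,3.000)–(3.000,3.805)
cell (2,5): code 1001 → (3.000,5.183)–(2.000,5.991)
cell (3,3): code 0010 → (3.000,3.805)–(3.156,4.000)
cell (3,4): code 0011 → (3.156,4.000)–(3.147,5.000)
cell (3,5): code 0001 → (3.147,5.000)–(3.000,5.183)
total: 12 segments, chained into 1 closed loop(s), length Σ = 9.628352

segments=12 loops=1 length=9.628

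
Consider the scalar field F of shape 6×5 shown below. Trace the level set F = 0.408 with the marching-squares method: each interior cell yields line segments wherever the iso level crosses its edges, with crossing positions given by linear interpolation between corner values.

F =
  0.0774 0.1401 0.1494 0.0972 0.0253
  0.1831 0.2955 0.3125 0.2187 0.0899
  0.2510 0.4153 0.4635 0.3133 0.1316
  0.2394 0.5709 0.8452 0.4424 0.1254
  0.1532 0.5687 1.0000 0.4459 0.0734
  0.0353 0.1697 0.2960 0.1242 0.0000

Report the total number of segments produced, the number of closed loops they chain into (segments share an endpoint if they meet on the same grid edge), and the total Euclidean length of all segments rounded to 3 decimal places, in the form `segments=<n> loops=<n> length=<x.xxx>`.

cell (1,0): code 0100 → (1.939,1.000)–(2.000,0.956)
cell (1,1): code 1100 → (1.632,2.000)–(1.939,1.000)
cell (1,2): code 1000 → (2.000,2.370)–(1.632,2.000)
cell (2,0): code 0110 → (2.000,0.956)–(3.000,0.509)
cell (2,2): code 1101 → (2.734,3.000)–(2.000,2.370)
cell (2,3): code 1000 → (3.000,3.109)–(2.734,3.000)
cell (3,0): code 0110 → (3.000,0.509)–(4.000,0.613)
cell (3,3): code 1001 → (4.000,3.102)–(3.000,3.109)
cell (4,0): code 0010 → (4.000,0.613)–(4.403,1.000)
cell (4,1): code 0011 → (4.403,1.000)–(4.841,2.000)
cell (4,2): code 0011 → (4.841,2.000)–(4.118,3.000)
cell (4,3): code 0001 → (4.118,3.000)–(4.000,3.102)
total: 12 segments, chained into 1 closed loop(s), length Σ = 9.038226

segments=12 loops=1 length=9.038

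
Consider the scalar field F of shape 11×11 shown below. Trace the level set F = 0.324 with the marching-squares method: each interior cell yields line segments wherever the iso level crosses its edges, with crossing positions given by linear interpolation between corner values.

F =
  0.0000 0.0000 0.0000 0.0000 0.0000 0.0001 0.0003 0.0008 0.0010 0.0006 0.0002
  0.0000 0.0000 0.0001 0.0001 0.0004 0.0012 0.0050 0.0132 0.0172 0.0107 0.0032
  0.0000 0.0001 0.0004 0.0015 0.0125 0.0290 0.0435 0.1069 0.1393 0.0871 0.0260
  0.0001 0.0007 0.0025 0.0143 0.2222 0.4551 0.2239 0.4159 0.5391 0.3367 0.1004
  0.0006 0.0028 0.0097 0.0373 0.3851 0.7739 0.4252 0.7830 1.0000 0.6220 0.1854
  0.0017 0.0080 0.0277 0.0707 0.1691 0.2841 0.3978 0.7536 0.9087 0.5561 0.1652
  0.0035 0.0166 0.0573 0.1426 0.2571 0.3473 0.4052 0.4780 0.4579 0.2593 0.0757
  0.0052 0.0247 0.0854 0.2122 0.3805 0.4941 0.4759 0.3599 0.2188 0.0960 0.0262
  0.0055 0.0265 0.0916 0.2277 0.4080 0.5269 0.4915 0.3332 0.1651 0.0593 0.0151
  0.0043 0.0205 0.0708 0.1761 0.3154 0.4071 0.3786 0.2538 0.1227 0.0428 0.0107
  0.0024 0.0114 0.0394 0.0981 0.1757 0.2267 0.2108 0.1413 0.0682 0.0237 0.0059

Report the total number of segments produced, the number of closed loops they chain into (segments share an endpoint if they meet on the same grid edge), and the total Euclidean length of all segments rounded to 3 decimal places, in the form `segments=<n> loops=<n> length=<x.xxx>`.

cell (2,4): code 0100 → (2.692,5.000)–(3.000,4.437)
cell (2,5): code 1000 → (3.000,5.567)–(2.692,5.000)
cell (2,6): code 0100 → (2.703,7.000)–(3.000,6.521)
cell (2,7): code 1100 → (2.462,8.000)–(2.703,7.000)
cell (2,8): code 1100 → (2.949,9.000)–(2.462,8.000)
cell (2,9): code 1000 → (3.000,9.054)–(2.949,9.000)
cell (3,3): code 0100 → (3.625,4.000)–(4.000,3.824)
cell (3,4): code 1110 → (3.000,4.437)–(3.625,4.000)
cell (3,5): code 1101 → (3.497,6.000)–(3.000,5.567)
cell (3,6): code 1110 → (3.000,6.521)–(3.497,6.000)
cell (3,9): code 1001 → (4.000,9.683)–(3.000,9.054)
cell (4,3): code 0010 → (4.000,3.824)–(4.283,4.000)
cell (4,4): code 0011 → (4.283,4.000)–(4.919,5.000)
cell (4,5): code 0111 → (4.919,5.000)–(5.000,5.351)
cell (4,9): code 1001 → (5.000,9.594)–(4.000,9.683)
cell (5,4): code 0100 → (5.631,5.000)–(6.000,4.742)
cell (5,5): code 1110 → (5.000,5.351)–(5.631,5.000)
cell (5,8): code 1011 → (6.000,8.674)–(5.782,9.000)
cell (5,9): code 0001 → (5.782,9.000)–(5.000,9.594)
cell (6,3): code 0100 → (6.542,4.000)–(7.000,3.664)
cell (6,4): code 1110 → (6.000,4.742)–(6.542,4.000)
cell (6,7): code 1011 → (7.000,7.254)–(6.560,8.000)
cell (6,8): code 0001 → (6.560,8.000)–(6.000,8.674)
cell (7,3): code 0110 → (7.000,3.664)–(8.000,3.534)
cell (7,7): code 1001 → (8.000,7.055)–(7.000,7.254)
cell (8,3): code 0010 → (8.000,3.534)–(8.907,4.000)
cell (8,4): code 0111 → (8.907,4.000)–(9.000,4.094)
cell (8,6): code 1011 → (9.000,6.438)–(8.116,7.000)
cell (8,7): code 0001 → (8.116,7.000)–(8.000,7.055)
cell (9,4): code 0010 → (9.000,4.094)–(9.461,5.000)
cell (9,5): code 0011 → (9.461,5.000)–(9.325,6.000)
cell (9,6): code 0001 → (9.325,6.000)–(9.000,6.438)
total: 32 segments, chained into 1 closed loop(s), length Σ = 23.386890

segments=32 loops=1 length=23.387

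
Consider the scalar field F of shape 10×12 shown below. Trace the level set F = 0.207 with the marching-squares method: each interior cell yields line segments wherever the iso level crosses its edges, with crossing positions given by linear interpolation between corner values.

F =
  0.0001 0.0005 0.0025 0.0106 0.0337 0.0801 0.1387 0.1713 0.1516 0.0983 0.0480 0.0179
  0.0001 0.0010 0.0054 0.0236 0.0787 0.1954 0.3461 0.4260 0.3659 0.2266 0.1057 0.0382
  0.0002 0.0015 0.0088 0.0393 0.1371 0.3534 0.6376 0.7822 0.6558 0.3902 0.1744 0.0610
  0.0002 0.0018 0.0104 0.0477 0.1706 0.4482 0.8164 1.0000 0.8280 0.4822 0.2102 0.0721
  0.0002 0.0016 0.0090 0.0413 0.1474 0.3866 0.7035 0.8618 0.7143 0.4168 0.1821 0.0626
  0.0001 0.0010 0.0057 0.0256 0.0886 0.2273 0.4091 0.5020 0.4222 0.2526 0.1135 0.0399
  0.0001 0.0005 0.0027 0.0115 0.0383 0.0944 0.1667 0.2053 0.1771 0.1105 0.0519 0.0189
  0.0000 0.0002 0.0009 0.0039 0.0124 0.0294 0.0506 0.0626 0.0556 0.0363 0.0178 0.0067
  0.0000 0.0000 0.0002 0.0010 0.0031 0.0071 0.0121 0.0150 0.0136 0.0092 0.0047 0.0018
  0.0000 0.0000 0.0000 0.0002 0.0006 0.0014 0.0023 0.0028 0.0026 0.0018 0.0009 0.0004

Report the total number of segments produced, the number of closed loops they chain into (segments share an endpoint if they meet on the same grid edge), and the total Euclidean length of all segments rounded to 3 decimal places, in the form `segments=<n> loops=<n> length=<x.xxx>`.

segments=22 loops=1 length=18.427

cell (0,5): code 0100 → (0.329,6.000)–(1.000,5.077)
cell (0,6): code 1100 → (0.140,7.000)–(0.329,6.000)
cell (0,7): code 1100 → (0.259,8.000)–(0.140,7.000)
cell (0,8): code 1100 → (0.847,9.000)–(0.259,8.000)
cell (0,9): code 1000 → (1.000,9.162)–(0.847,9.000)
cell (1,4): code 0100 → (1.073,5.000)–(2.000,4.323)
cell (1,5): code 1110 → (1.000,5.077)–(1.073,5.000)
cell (1,9): code 1001 → (2.000,9.849)–(1.000,9.162)
cell (2,4): code 0110 → (2.000,4.323)–(3.000,4.131)
cell (2,9): code 1101 → (2.911,10.000)–(2.000,9.849)
cell (2,10): code 1000 → (3.000,10.023)–(2.911,10.000)
cell (3,4): code 0110 → (3.000,4.131)–(4.000,4.249)
cell (3,9): code 1011 → (4.000,9.894)–(3.114,10.000)
cell (3,10): code 0001 → (3.114,10.000)–(3.000,10.023)
cell (4,4): code 0110 → (4.000,4.249)–(5.000,4.854)
cell (4,9): code 1001 → (5.000,9.328)–(4.000,9.894)
cell (5,4): code 0010 → (5.000,4.854)–(5.153,5.000)
cell (5,5): code 0011 → (5.153,5.000)–(5.834,6.000)
cell (5,6): code 0011 → (5.834,6.000)–(5.994,7.000)
cell (5,7): code 0011 → (5.994,7.000)–(5.878,8.000)
cell (5,8): code 0011 → (5.878,8.000)–(5.321,9.000)
cell (5,9): code 0001 → (5.321,9.000)–(5.000,9.328)
total: 22 segments, chained into 1 closed loop(s), length Σ = 18.427118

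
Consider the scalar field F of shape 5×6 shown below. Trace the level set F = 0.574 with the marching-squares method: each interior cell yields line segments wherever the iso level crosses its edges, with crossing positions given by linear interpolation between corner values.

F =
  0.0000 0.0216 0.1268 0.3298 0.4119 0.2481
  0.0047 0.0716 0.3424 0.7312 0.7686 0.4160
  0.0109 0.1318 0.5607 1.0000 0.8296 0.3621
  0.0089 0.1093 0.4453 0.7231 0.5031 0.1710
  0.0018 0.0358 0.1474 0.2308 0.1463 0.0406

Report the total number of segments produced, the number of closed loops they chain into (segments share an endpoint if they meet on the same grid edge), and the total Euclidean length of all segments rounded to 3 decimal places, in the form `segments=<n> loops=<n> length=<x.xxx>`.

cell (0,2): code 0100 → (0.608,3.000)–(1.000,2.596)
cell (0,3): code 1100 → (0.454,4.000)–(0.608,3.000)
cell (0,4): code 1000 → (1.000,4.552)–(0.454,4.000)
cell (1,2): code 0110 → (1.000,2.596)–(2.000,2.030)
cell (1,4): code 1001 → (2.000,4.547)–(1.000,4.552)
cell (2,2): code 0110 → (2.000,2.030)–(3.000,2.463)
cell (2,3): code 1011 → (3.000,3.678)–(2.783,4.000)
cell (2,4): code 0001 → (2.783,4.000)–(2.000,4.547)
cell (3,2): code 0010 → (3.000,2.463)–(3.303,3.000)
cell (3,3): code 0001 → (3.303,3.000)–(3.000,3.678)
total: 10 segments, chained into 1 closed loop(s), length Σ = 8.291281

segments=10 loops=1 length=8.291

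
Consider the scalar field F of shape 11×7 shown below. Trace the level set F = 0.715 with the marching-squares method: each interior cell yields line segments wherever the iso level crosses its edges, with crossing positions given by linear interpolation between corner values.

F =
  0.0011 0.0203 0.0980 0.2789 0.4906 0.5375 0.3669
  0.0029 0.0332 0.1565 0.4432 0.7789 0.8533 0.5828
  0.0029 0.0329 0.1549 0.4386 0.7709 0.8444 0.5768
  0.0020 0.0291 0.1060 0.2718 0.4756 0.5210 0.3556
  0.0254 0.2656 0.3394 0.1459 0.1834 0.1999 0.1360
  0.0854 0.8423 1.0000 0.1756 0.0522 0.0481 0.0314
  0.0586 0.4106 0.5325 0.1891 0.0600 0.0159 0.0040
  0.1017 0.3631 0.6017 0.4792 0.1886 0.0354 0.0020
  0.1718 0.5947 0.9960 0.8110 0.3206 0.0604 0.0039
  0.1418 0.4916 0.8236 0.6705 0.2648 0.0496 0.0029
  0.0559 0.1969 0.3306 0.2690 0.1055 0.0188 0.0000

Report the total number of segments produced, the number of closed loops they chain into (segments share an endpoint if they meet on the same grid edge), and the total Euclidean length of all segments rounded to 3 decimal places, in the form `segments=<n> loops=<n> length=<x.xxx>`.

segments=22 loops=3 length=15.612

cell (0,3): code 0100 → (0.778,4.000)–(1.000,3.810)
cell (0,4): code 1100 → (0.562,5.000)–(0.778,4.000)
cell (0,5): code 1000 → (1.000,5.511)–(0.562,5.000)
cell (1,3): code 0110 → (1.000,3.810)–(2.000,3.832)
cell (1,5): code 1001 → (2.000,5.484)–(1.000,5.511)
cell (2,3): code 0010 → (2.000,3.832)–(2.189,4.000)
cell (2,4): code 0011 → (2.189,4.000)–(2.400,5.000)
cell (2,5): code 0001 → (2.400,5.000)–(2.000,5.484)
cell (4,0): code 0100 → (4.779,1.000)–(5.000,0.832)
cell (4,1): code 1100 → (4.569,2.000)–(4.779,1.000)
cell (4,2): code 1000 → (5.000,2.346)–(4.569,2.000)
cell (5,0): code 0010 → (5.000,0.832)–(5.295,1.000)
cell (5,1): code 0011 → (5.295,1.000)–(5.610,2.000)
cell (5,2): code 0001 → (5.610,2.000)–(5.000,2.346)
cell (7,1): code 0100 → (7.287,2.000)–(8.000,1.300)
cell (7,2): code 1100 → (7.711,3.000)–(7.287,2.000)
cell (7,3): code 1000 → (8.000,3.196)–(7.711,3.000)
cell (8,1): code 0110 → (8.000,1.300)–(9.000,1.673)
cell (8,2): code 1011 → (9.000,2.709)–(8.683,3.000)
cell (8,3): code 0001 → (8.683,3.000)–(8.000,3.196)
cell (9,1): code 0010 → (9.000,1.673)–(9.220,2.000)
cell (9,2): code 0001 → (9.220,2.000)–(9.000,2.709)
total: 22 segments, chained into 3 closed loop(s), length Σ = 15.612392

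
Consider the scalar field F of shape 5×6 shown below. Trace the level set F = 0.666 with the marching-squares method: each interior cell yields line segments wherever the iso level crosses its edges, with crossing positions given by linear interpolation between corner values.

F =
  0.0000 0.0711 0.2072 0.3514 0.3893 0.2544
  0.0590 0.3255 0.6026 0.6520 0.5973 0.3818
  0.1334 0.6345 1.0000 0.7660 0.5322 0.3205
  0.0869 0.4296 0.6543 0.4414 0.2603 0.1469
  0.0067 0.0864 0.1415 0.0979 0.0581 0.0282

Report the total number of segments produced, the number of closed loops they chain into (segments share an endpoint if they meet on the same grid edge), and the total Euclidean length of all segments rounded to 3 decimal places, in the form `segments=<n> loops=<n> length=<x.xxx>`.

segments=6 loops=1 length=6.272

cell (1,1): code 0100 → (1.160,2.000)–(2.000,1.086)
cell (1,2): code 1100 → (1.123,3.000)–(1.160,2.000)
cell (1,3): code 1000 → (2.000,3.428)–(1.123,3.000)
cell (2,1): code 0010 → (2.000,1.086)–(2.966,2.000)
cell (2,2): code 0011 → (2.966,2.000)–(2.308,3.000)
cell (2,3): code 0001 → (2.308,3.000)–(2.000,3.428)
total: 6 segments, chained into 1 closed loop(s), length Σ = 6.272217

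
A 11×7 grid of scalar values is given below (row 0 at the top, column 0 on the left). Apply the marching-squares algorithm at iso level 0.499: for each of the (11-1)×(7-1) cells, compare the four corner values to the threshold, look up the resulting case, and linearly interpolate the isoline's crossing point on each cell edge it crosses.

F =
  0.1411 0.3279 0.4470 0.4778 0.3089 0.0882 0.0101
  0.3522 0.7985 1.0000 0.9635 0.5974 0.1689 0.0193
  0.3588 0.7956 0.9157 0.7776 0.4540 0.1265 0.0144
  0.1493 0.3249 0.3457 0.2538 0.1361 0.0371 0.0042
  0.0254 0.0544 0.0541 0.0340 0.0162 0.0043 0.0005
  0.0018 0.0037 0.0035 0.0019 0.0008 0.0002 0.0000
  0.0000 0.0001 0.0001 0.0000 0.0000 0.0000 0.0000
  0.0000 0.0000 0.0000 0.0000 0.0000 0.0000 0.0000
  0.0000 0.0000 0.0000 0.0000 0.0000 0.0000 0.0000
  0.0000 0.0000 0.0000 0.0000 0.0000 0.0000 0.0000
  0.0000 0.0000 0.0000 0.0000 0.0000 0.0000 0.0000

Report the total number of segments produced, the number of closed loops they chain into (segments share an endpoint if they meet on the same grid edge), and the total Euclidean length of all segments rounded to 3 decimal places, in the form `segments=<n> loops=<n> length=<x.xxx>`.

segments=12 loops=1 length=10.577

cell (0,0): code 0100 → (0.364,1.000)–(1.000,0.329)
cell (0,1): code 1100 → (0.094,2.000)–(0.364,1.000)
cell (0,2): code 1100 → (0.044,3.000)–(0.094,2.000)
cell (0,3): code 1100 → (0.659,4.000)–(0.044,3.000)
cell (0,4): code 1000 → (1.000,4.230)–(0.659,4.000)
cell (1,0): code 0110 → (1.000,0.329)–(2.000,0.321)
cell (1,3): code 1011 → (2.000,3.861)–(1.686,4.000)
cell (1,4): code 0001 → (1.686,4.000)–(1.000,4.230)
cell (2,0): code 0010 → (2.000,0.321)–(2.630,1.000)
cell (2,1): code 0011 → (2.630,1.000)–(2.731,2.000)
cell (2,2): code 0011 → (2.731,2.000)–(2.532,3.000)
cell (2,3): code 0001 → (2.532,3.000)–(2.000,3.861)
total: 12 segments, chained into 1 closed loop(s), length Σ = 10.577055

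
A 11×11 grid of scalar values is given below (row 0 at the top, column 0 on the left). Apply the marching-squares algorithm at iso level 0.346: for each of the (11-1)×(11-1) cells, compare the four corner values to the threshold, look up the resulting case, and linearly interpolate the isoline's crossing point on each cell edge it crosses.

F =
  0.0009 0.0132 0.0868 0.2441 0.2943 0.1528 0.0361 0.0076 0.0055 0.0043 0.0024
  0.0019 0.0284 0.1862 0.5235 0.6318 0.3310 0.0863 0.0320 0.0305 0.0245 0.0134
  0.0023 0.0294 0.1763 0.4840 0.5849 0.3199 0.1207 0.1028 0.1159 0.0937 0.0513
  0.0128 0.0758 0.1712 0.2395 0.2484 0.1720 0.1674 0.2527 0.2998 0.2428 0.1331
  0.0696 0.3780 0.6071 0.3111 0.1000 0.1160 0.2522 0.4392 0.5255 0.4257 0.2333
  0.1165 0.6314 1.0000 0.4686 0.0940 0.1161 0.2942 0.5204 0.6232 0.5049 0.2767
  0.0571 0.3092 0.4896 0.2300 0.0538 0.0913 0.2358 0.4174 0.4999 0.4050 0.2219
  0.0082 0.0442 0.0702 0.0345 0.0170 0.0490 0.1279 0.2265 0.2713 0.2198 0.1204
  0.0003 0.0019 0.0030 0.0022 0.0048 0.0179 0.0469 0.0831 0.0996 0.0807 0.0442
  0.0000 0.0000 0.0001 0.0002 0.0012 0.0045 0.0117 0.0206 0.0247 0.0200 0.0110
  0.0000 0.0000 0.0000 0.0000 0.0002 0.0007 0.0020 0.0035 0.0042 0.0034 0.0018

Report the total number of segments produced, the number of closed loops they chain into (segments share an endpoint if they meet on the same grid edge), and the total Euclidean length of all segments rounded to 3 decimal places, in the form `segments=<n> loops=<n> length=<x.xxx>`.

cell (0,2): code 0100 → (0.365,3.000)–(1.000,2.474)
cell (0,3): code 1100 → (0.153,4.000)–(0.365,3.000)
cell (0,4): code 1000 → (1.000,4.950)–(0.153,4.000)
cell (1,2): code 0110 → (1.000,2.474)–(2.000,2.552)
cell (1,4): code 1001 → (2.000,4.902)–(1.000,4.950)
cell (2,2): code 0010 → (2.000,2.552)–(2.564,3.000)
cell (2,3): code 0011 → (2.564,3.000)–(2.710,4.000)
cell (2,4): code 0001 → (2.710,4.000)–(2.000,4.902)
cell (3,0): code 0100 → (3.894,1.000)–(4.000,0.896)
cell (3,1): code 1100 → (3.401,2.000)–(3.894,1.000)
cell (3,2): code 1000 → (4.000,2.882)–(3.401,2.000)
cell (3,6): code 0100 → (3.500,7.000)–(4.000,6.502)
cell (3,7): code 1100 → (3.205,8.000)–(3.500,7.000)
cell (3,8): code 1100 → (3.564,9.000)–(3.205,8.000)
cell (3,9): code 1000 → (4.000,9.414)–(3.564,9.000)
cell (4,0): code 0110 → (4.000,0.896)–(5.000,0.446)
cell (4,2): code 1101 → (4.222,3.000)–(4.000,2.882)
cell (4,3): code 1000 → (5.000,3.327)–(4.222,3.000)
cell (4,6): code 0110 → (4.000,6.502)–(5.000,6.229)
cell (4,9): code 1001 → (5.000,9.696)–(4.000,9.414)
cell (5,0): code 0010 → (5.000,0.446)–(5.886,1.000)
cell (5,1): code 0111 → (5.886,1.000)–(6.000,1.204)
cell (5,2): code 1011 → (6.000,2.553)–(5.514,3.000)
cell (5,3): code 0001 → (5.514,3.000)–(5.000,3.327)
cell (5,6): code 0110 → (5.000,6.229)–(6.000,6.607)
cell (5,9): code 1001 → (6.000,9.322)–(5.000,9.696)
cell (6,1): code 0010 → (6.000,1.204)–(6.342,2.000)
cell (6,2): code 0001 → (6.342,2.000)–(6.000,2.553)
cell (6,6): code 0010 → (6.000,6.607)–(6.374,7.000)
cell (6,7): code 0011 → (6.374,7.000)–(6.673,8.000)
cell (6,8): code 0011 → (6.673,8.000)–(6.319,9.000)
cell (6,9): code 0001 → (6.319,9.000)–(6.000,9.322)
total: 32 segments, chained into 3 closed loop(s), length Σ = 27.315190

segments=32 loops=3 length=27.315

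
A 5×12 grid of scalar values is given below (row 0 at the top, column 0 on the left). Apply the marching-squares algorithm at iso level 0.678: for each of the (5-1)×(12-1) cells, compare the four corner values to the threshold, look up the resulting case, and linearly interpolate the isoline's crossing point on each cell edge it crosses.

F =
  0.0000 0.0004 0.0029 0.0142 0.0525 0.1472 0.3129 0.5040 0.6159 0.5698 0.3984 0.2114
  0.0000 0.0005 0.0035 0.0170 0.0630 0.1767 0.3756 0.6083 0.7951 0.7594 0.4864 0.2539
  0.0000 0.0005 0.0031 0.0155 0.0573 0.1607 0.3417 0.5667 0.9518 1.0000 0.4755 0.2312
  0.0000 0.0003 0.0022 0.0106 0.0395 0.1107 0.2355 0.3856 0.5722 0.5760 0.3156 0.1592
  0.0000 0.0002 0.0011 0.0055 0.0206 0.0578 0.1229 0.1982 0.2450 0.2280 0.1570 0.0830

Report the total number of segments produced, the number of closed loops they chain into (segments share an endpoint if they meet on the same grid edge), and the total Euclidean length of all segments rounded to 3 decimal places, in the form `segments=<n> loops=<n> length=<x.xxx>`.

cell (0,7): code 0100 → (0.347,8.000)–(1.000,7.373)
cell (0,8): code 1100 → (0.571,9.000)–(0.347,8.000)
cell (0,9): code 1000 → (1.000,9.298)–(0.571,9.000)
cell (1,7): code 0110 → (1.000,7.373)–(2.000,7.289)
cell (1,9): code 1001 → (2.000,9.614)–(1.000,9.298)
cell (2,7): code 0010 → (2.000,7.289)–(2.721,8.000)
cell (2,8): code 0011 → (2.721,8.000)–(2.759,9.000)
cell (2,9): code 0001 → (2.759,9.000)–(2.000,9.614)
total: 8 segments, chained into 1 closed loop(s), length Σ = 7.495306

segments=8 loops=1 length=7.495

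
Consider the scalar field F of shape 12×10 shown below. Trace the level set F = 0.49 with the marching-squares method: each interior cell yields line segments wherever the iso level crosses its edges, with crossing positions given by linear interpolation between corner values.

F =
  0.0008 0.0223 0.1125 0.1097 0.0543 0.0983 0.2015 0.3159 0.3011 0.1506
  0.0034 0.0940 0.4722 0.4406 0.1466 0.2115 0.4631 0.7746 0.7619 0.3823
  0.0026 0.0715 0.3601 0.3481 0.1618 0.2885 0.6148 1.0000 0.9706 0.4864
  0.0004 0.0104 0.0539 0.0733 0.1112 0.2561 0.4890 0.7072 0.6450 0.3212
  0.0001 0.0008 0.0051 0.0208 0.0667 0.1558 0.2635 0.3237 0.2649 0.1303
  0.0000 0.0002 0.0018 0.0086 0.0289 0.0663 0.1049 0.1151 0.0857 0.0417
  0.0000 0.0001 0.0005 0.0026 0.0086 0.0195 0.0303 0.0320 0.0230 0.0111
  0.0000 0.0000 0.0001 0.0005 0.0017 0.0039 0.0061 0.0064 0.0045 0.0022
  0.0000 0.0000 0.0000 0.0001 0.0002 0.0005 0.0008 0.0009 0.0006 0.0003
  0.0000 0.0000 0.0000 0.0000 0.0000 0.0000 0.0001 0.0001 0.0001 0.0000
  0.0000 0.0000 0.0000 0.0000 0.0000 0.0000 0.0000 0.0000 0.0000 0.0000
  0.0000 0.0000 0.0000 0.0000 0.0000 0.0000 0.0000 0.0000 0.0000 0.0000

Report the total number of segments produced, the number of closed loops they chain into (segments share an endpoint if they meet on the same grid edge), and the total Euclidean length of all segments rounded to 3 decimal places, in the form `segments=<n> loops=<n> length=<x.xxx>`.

segments=12 loops=1 length=10.158

cell (0,6): code 0100 → (0.380,7.000)–(1.000,6.086)
cell (0,7): code 1100 → (0.410,8.000)–(0.380,7.000)
cell (0,8): code 1000 → (1.000,8.716)–(0.410,8.000)
cell (1,5): code 0100 → (1.177,6.000)–(2.000,5.618)
cell (1,6): code 1110 → (1.000,6.086)–(1.177,6.000)
cell (1,8): code 1001 → (2.000,8.993)–(1.000,8.716)
cell (2,5): code 0010 → (2.000,5.618)–(2.992,6.000)
cell (2,6): code 0111 → (2.992,6.000)–(3.000,6.005)
cell (2,8): code 1001 → (3.000,8.479)–(2.000,8.993)
cell (3,6): code 0010 → (3.000,6.005)–(3.566,7.000)
cell (3,7): code 0011 → (3.566,7.000)–(3.408,8.000)
cell (3,8): code 0001 → (3.408,8.000)–(3.000,8.479)
total: 12 segments, chained into 1 closed loop(s), length Σ = 10.158123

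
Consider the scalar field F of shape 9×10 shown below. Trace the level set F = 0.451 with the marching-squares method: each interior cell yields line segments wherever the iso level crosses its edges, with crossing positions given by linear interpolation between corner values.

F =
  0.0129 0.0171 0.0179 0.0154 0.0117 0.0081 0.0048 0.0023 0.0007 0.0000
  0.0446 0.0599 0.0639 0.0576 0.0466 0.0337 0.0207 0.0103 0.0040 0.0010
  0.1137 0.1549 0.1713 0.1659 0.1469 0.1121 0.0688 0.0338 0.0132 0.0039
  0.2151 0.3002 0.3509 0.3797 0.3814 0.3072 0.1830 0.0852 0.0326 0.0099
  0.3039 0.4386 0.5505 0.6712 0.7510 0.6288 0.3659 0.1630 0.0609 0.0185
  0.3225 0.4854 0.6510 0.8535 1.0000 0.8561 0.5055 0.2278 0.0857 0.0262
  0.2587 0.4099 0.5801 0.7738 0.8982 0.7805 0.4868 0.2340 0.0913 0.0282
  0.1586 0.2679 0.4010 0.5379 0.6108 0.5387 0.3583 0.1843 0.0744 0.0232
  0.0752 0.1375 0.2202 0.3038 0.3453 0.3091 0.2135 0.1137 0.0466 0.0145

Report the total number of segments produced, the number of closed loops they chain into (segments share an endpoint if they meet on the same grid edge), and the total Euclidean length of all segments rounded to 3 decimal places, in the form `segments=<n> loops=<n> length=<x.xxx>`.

cell (3,1): code 0100 → (3.502,2.000)–(4.000,1.111)
cell (3,2): code 1100 → (3.245,3.000)–(3.502,2.000)
cell (3,3): code 1100 → (3.188,4.000)–(3.245,3.000)
cell (3,4): code 1100 → (3.447,5.000)–(3.188,4.000)
cell (3,5): code 1000 → (4.000,5.676)–(3.447,5.000)
cell (4,0): code 0100 → (4.265,1.000)–(5.000,0.789)
cell (4,1): code 1110 → (4.000,1.111)–(4.265,1.000)
cell (4,5): code 1101 → (4.610,6.000)–(4.000,5.676)
cell (4,6): code 1000 → (5.000,6.196)–(4.610,6.000)
cell (5,0): code 0010 → (5.000,0.789)–(5.456,1.000)
cell (5,1): code 0111 → (5.456,1.000)–(6.000,1.241)
cell (5,6): code 1001 → (6.000,6.142)–(5.000,6.196)
cell (6,1): code 0010 → (6.000,1.241)–(6.721,2.000)
cell (6,2): code 0111 → (6.721,2.000)–(7.000,2.365)
cell (6,5): code 1011 → (7.000,5.486)–(6.279,6.000)
cell (6,6): code 0001 → (6.279,6.000)–(6.000,6.142)
cell (7,2): code 0010 → (7.000,2.365)–(7.371,3.000)
cell (7,3): code 0011 → (7.371,3.000)–(7.602,4.000)
cell (7,4): code 0011 → (7.602,4.000)–(7.382,5.000)
cell (7,5): code 0001 → (7.382,5.000)–(7.000,5.486)
total: 20 segments, chained into 1 closed loop(s), length Σ = 15.346342

segments=20 loops=1 length=15.346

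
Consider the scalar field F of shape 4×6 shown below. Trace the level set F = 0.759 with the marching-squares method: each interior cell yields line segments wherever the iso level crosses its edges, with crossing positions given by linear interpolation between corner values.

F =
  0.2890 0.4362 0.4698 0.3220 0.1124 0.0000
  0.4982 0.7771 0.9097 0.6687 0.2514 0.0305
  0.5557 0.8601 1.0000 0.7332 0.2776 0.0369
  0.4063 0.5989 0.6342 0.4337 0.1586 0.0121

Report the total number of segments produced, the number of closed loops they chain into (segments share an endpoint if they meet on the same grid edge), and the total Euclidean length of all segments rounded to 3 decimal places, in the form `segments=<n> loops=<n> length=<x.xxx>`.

segments=8 loops=1 length=6.575

cell (0,0): code 0100 → (0.947,1.000)–(1.000,0.935)
cell (0,1): code 1100 → (0.657,2.000)–(0.947,1.000)
cell (0,2): code 1000 → (1.000,2.625)–(0.657,2.000)
cell (1,0): code 0110 → (1.000,0.935)–(2.000,0.668)
cell (1,2): code 1001 → (2.000,2.903)–(1.000,2.625)
cell (2,0): code 0010 → (2.000,0.668)–(2.387,1.000)
cell (2,1): code 0011 → (2.387,1.000)–(2.659,2.000)
cell (2,2): code 0001 → (2.659,2.000)–(2.000,2.903)
total: 8 segments, chained into 1 closed loop(s), length Σ = 6.575253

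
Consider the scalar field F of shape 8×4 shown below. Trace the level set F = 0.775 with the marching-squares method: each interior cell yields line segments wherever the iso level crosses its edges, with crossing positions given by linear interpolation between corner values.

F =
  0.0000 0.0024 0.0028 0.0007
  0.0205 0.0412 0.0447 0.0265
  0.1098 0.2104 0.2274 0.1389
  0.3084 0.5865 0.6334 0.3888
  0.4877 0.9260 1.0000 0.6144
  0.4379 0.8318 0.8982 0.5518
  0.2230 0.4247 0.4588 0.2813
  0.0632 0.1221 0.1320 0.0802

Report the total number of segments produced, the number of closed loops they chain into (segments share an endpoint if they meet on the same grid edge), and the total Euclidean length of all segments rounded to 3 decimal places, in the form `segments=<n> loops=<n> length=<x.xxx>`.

segments=8 loops=1 length=6.133

cell (3,0): code 0100 → (3.555,1.000)–(4.000,0.655)
cell (3,1): code 1100 → (3.386,2.000)–(3.555,1.000)
cell (3,2): code 1000 → (4.000,2.584)–(3.386,2.000)
cell (4,0): code 0110 → (4.000,0.655)–(5.000,0.856)
cell (4,2): code 1001 → (5.000,2.356)–(4.000,2.584)
cell (5,0): code 0010 → (5.000,0.856)–(5.140,1.000)
cell (5,1): code 0011 → (5.140,1.000)–(5.280,2.000)
cell (5,2): code 0001 → (5.280,2.000)–(5.000,2.356)
total: 8 segments, chained into 1 closed loop(s), length Σ = 6.132529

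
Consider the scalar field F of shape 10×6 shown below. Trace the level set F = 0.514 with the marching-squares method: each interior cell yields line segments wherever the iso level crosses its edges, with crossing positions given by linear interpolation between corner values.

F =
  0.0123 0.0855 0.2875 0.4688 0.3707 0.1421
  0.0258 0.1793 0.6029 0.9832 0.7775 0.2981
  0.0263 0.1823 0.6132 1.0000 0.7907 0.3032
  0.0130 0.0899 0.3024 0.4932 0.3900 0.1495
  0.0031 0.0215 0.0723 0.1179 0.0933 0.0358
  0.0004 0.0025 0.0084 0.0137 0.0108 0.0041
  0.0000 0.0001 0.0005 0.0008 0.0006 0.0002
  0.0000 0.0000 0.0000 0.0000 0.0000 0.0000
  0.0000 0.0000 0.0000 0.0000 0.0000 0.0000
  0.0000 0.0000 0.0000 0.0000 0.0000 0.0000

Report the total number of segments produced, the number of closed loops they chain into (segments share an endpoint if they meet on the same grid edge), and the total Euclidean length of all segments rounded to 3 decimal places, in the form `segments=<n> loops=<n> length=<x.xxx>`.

segments=10 loops=1 length=8.928

cell (0,1): code 0100 → (0.718,2.000)–(1.000,1.790)
cell (0,2): code 1100 → (0.088,3.000)–(0.718,2.000)
cell (0,3): code 1100 → (0.352,4.000)–(0.088,3.000)
cell (0,4): code 1000 → (1.000,4.550)–(0.352,4.000)
cell (1,1): code 0110 → (1.000,1.790)–(2.000,1.770)
cell (1,4): code 1001 → (2.000,4.568)–(1.000,4.550)
cell (2,1): code 0010 → (2.000,1.770)–(2.319,2.000)
cell (2,2): code 0011 → (2.319,2.000)–(2.959,3.000)
cell (2,3): code 0011 → (2.959,3.000)–(2.691,4.000)
cell (2,4): code 0001 → (2.691,4.000)–(2.000,4.568)
total: 10 segments, chained into 1 closed loop(s), length Σ = 8.927661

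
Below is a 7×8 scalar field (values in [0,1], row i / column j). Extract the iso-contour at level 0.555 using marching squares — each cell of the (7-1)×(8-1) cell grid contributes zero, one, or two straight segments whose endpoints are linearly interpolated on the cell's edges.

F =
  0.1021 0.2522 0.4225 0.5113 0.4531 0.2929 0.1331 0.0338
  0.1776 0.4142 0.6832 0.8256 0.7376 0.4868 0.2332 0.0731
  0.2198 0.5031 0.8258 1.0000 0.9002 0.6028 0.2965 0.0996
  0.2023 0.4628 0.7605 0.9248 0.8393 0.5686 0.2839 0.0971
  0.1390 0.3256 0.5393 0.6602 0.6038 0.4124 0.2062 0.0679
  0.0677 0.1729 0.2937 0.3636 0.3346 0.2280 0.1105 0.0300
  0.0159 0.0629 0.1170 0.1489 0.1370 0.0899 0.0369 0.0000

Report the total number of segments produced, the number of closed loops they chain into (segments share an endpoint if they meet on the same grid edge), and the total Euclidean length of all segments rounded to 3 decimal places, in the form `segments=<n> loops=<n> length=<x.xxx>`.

segments=16 loops=1 length=12.765

cell (0,1): code 0100 → (0.508,2.000)–(1.000,1.523)
cell (0,2): code 1100 → (0.139,3.000)–(0.508,2.000)
cell (0,3): code 1100 → (0.358,4.000)–(0.139,3.000)
cell (0,4): code 1000 → (1.000,4.728)–(0.358,4.000)
cell (1,1): code 0110 → (1.000,1.523)–(2.000,1.161)
cell (1,4): code 1101 → (1.588,5.000)–(1.000,4.728)
cell (1,5): code 1000 → (2.000,5.156)–(1.588,5.000)
cell (2,1): code 0110 → (2.000,1.161)–(3.000,1.310)
cell (2,5): code 1001 → (3.000,5.048)–(2.000,5.156)
cell (3,1): code 0010 → (3.000,1.310)–(3.929,2.000)
cell (3,2): code 0111 → (3.929,2.000)–(4.000,2.130)
cell (3,4): code 1011 → (4.000,4.255)–(3.087,5.000)
cell (3,5): code 0001 → (3.087,5.000)–(3.000,5.048)
cell (4,2): code 0010 → (4.000,2.130)–(4.355,3.000)
cell (4,3): code 0011 → (4.355,3.000)–(4.181,4.000)
cell (4,4): code 0001 → (4.181,4.000)–(4.000,4.255)
total: 16 segments, chained into 1 closed loop(s), length Σ = 12.764544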